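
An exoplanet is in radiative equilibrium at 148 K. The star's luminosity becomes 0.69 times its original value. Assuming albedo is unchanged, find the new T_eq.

T_eq ∝ L^(1/4) · d^(−1/2).
T′ = 148 × 0.69^(1/4) = 135 K.

T_eq ≈ 135 K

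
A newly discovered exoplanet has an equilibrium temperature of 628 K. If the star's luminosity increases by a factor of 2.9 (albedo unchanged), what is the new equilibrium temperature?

T_eq ≈ 820 K

T_eq ∝ L^(1/4) · d^(−1/2).
T′ = 628 × 2.9^(1/4) = 820 K.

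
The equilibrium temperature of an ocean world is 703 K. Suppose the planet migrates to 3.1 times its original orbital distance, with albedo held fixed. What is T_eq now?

T_eq ∝ L^(1/4) · d^(−1/2).
T′ = 703 / 3.1^(1/2) = 399 K.

T_eq ≈ 399 K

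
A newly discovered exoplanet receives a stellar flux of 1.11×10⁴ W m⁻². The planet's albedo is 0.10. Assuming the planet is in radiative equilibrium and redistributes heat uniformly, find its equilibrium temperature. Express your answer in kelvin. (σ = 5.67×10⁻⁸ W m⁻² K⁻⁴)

T_eq ≈ 458 K

Energy balance: absorbed = emitted ⇒ πR²·S(1−A) = 4πR²·σT_eq⁴, so T_eq⁴ = S(1−A)/(4σ).
T_eq = [1.11×10⁴ × 0.90 / (4 × 5.67×10⁻⁸)]^(1/4) = (4.40×10¹⁰)^(1/4) = 458 K.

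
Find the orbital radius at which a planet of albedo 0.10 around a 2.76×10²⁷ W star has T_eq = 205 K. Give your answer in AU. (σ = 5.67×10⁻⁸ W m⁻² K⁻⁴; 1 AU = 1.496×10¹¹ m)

From T_eq⁴ = L(1−A)/(16πσd²): d = √[L(1−A)/(16πσT_eq⁴)].
d = √[2.76×10²⁷ × 0.90 / (16π × 5.67×10⁻⁸ × (205)⁴)] = 7.02×10¹¹ m = 4.70 AU.

d ≈ 4.70 AU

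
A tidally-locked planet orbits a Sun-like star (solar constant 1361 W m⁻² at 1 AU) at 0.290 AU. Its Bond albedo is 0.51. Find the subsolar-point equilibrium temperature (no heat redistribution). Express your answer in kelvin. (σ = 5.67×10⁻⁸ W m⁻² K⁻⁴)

T_ss ≈ 612 K

Flux at 0.290 AU: S = 1361/0.290² = 1.62×10⁴ W m⁻².
At the subsolar point the surface absorbs S(1−A) and emits σT⁴ per unit area — no factor of 4, since only the local patch is in balance.
T = [1.62×10⁴ × 0.49 / 5.67×10⁻⁸]^(1/4) = (1.40×10¹¹)^(1/4) = 612 K.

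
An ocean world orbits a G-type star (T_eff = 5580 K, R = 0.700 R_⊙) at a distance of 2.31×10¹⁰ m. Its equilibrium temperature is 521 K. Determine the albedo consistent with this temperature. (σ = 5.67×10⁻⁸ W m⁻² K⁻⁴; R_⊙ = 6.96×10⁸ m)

A ≈ 0.32

R_⋆ = 0.700 × 6.96×10⁸ = 4.87×10⁸ m.
L = 4πR_⋆²σT_⋆⁴ = 4π(4.87×10⁸)² × 5.67×10⁻⁸ × (5580)⁴ = 1.64×10²⁶ W.
S = L/(4πd²) = 2.45×10⁴ W m⁻².
From T_eq⁴ = S(1−A)/(4σ): 1−A = 4σT_eq⁴/S.
1−A = 4 × 5.67×10⁻⁸ × (521)⁴ / 2.45×10⁴ = 0.683.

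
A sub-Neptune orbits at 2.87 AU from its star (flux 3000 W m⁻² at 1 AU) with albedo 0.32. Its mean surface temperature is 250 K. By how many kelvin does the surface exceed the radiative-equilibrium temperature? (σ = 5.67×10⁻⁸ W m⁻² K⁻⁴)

ΔT ≈ 68.2 K

S = 3000/2.87² = 364.2 W m⁻².
T_eq = [S(1−A)/(4σ)]^(1/4) = [364.2×0.68/(4×5.67×10⁻⁸)]^(1/4) = 181.8 K.
ΔT = T_surf − T_eq = 250 − 181.8.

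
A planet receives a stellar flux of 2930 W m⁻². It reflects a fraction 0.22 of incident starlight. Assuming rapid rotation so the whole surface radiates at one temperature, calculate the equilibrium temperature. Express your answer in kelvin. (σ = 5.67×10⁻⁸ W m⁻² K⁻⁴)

Energy balance: absorbed = emitted ⇒ πR²·S(1−A) = 4πR²·σT_eq⁴, so T_eq⁴ = S(1−A)/(4σ).
T_eq = [2930 × 0.78 / (4 × 5.67×10⁻⁸)]^(1/4) = (1.01×10¹⁰)^(1/4) = 317 K.

T_eq ≈ 317 K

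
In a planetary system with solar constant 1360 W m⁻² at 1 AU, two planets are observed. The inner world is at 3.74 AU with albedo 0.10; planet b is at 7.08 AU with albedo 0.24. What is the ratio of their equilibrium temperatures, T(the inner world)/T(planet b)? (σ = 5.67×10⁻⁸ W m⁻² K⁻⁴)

T₁/T₂ ≈ 1.435

T_eq = [S₀(1−A)/(4σd²)]^(1/4), so T ∝ (1−A)^(1/4) / √d.
T₁ = [1360×0.90/(4×5.67×10⁻⁸×3.74²)]^(1/4) = 140.15 K.
T₂ = [1360×0.76/(4×5.67×10⁻⁸×7.08²)]^(1/4) = 97.65 K.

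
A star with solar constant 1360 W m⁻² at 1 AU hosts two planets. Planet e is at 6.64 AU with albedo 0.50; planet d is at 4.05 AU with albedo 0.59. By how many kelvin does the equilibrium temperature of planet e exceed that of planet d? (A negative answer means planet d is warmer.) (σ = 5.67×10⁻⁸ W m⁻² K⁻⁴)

T_eq = [S₀(1−A)/(4σd²)]^(1/4), so T ∝ (1−A)^(1/4) / √d.
T₁ = [1360×0.50/(4×5.67×10⁻⁸×6.64²)]^(1/4) = 90.81 K.
T₂ = [1360×0.41/(4×5.67×10⁻⁸×4.05²)]^(1/4) = 110.65 K.

ΔT ≈ -19.8 K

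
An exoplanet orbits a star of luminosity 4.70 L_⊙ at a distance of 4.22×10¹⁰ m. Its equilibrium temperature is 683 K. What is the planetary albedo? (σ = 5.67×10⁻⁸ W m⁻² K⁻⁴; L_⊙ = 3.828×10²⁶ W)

A ≈ 0.39

L = 4.70 × 3.828×10²⁶ = 1.80×10²⁷ W.
Flux: S = L/(4πd²) = 1.80×10²⁷/(4π×(4.22×10¹⁰)²) = 8.04×10⁴ W m⁻².
From T_eq⁴ = S(1−A)/(4σ): 1−A = 4σT_eq⁴/S.
1−A = 4 × 5.67×10⁻⁸ × (683)⁴ / 8.04×10⁴ = 0.614.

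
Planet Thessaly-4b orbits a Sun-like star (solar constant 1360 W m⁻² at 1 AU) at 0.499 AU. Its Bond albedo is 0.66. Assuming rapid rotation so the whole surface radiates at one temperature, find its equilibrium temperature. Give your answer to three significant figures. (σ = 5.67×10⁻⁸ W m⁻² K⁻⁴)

Flux at 0.499 AU: S = 1360/0.499² = 5460 W m⁻².
Energy balance: absorbed = emitted ⇒ πR²·S(1−A) = 4πR²·σT_eq⁴, so T_eq⁴ = S(1−A)/(4σ).
T_eq = [5460 × 0.34 / (4 × 5.67×10⁻⁸)]^(1/4) = (8.19×10⁹)^(1/4) = 301 K.

T_eq ≈ 301 K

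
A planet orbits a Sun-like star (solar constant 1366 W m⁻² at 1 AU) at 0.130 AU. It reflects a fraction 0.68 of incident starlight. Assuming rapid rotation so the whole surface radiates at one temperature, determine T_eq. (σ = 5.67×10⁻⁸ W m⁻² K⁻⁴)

T_eq ≈ 581 K

Flux at 0.130 AU: S = 1366/0.130² = 8.08×10⁴ W m⁻².
Energy balance: absorbed = emitted ⇒ πR²·S(1−A) = 4πR²·σT_eq⁴, so T_eq⁴ = S(1−A)/(4σ).
T_eq = [8.08×10⁴ × 0.32 / (4 × 5.67×10⁻⁸)]^(1/4) = (1.14×10¹¹)^(1/4) = 581 K.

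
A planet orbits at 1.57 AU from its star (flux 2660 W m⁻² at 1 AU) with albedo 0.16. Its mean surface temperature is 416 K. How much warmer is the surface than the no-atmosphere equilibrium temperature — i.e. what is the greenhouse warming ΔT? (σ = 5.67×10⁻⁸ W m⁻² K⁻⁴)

ΔT ≈ 164.6 K

S = 2660/1.57² = 1079 W m⁻².
T_eq = [S(1−A)/(4σ)]^(1/4) = [1079×0.84/(4×5.67×10⁻⁸)]^(1/4) = 251.4 K.
ΔT = T_surf − T_eq = 416 − 251.4.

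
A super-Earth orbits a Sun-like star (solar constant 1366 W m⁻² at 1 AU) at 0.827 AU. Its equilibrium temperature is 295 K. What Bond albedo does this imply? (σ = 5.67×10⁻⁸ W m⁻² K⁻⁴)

Flux at 0.827 AU: S = 1366/0.827² = 2000 W m⁻².
From T_eq⁴ = S(1−A)/(4σ): 1−A = 4σT_eq⁴/S.
1−A = 4 × 5.67×10⁻⁸ × (295)⁴ / 2000 = 0.860.

A ≈ 0.14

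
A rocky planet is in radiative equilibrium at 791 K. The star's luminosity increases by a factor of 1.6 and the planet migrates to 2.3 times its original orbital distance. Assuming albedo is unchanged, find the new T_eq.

T_eq ≈ 587 K

T_eq ∝ L^(1/4) · d^(−1/2).
T′ = 791 × 1.6^(1/4) / 2.3^(1/2) = 587 K.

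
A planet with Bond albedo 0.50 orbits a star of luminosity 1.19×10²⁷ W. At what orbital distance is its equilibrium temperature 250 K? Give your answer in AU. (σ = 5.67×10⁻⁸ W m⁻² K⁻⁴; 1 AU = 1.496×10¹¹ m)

From T_eq⁴ = L(1−A)/(16πσd²): d = √[L(1−A)/(16πσT_eq⁴)].
d = √[1.19×10²⁷ × 0.50 / (16π × 5.67×10⁻⁸ × (250)⁴)] = 2.31×10¹¹ m = 1.55 AU.

d ≈ 1.55 AU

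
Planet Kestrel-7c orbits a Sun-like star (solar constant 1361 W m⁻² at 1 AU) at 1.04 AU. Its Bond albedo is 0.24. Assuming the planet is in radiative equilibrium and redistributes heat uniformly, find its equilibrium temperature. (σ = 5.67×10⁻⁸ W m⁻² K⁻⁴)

T_eq ≈ 255 K

Flux at 1.04 AU: S = 1361/1.04² = 1260 W m⁻².
Energy balance: absorbed = emitted ⇒ πR²·S(1−A) = 4πR²·σT_eq⁴, so T_eq⁴ = S(1−A)/(4σ).
T_eq = [1260 × 0.76 / (4 × 5.67×10⁻⁸)]^(1/4) = (4.22×10⁹)^(1/4) = 255 K.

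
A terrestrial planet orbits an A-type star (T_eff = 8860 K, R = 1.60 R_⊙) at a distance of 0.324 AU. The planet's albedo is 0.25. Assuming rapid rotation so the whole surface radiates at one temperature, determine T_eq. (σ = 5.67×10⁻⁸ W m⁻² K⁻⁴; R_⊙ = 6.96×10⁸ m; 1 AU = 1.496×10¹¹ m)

R_⋆ = 1.60 × 6.96×10⁸ = 1.11×10⁹ m.
d = 0.324 AU = 4.85×10¹⁰ m.
L = 4πR_⋆²σT_⋆⁴ = 4π(1.11×10⁹)² × 5.67×10⁻⁸ × (8860)⁴ = 5.44×10²⁷ W.
S = L/(4πd²) = 1.84×10⁵ W m⁻².
Energy balance: absorbed = emitted ⇒ πR²·S(1−A) = 4πR²·σT_eq⁴, so T_eq⁴ = S(1−A)/(4σ).
T_eq = [1.84×10⁵ × 0.75 / (4 × 5.67×10⁻⁸)]^(1/4) = (6.10×10¹¹)^(1/4) = 884 K.

T_eq ≈ 884 K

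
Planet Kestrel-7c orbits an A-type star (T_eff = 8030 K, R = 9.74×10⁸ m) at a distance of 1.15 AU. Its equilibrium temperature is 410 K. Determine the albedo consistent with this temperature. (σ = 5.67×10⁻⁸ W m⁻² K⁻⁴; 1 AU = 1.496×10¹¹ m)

A ≈ 0.15

d = 1.15 AU = 1.72×10¹¹ m.
L = 4πR_⋆²σT_⋆⁴ = 4π(9.74×10⁸)² × 5.67×10⁻⁸ × (8030)⁴ = 2.81×10²⁷ W.
S = L/(4πd²) = 7560 W m⁻².
From T_eq⁴ = S(1−A)/(4σ): 1−A = 4σT_eq⁴/S.
1−A = 4 × 5.67×10⁻⁸ × (410)⁴ / 7560 = 0.848.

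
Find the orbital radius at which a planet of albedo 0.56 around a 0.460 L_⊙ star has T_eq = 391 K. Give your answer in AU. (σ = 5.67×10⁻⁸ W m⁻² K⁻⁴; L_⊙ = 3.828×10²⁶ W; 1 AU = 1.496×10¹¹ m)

d ≈ 0.228 AU

L = 0.460 × 3.828×10²⁶ = 1.76×10²⁶ W.
From T_eq⁴ = L(1−A)/(16πσd²): d = √[L(1−A)/(16πσT_eq⁴)].
d = √[1.76×10²⁶ × 0.44 / (16π × 5.67×10⁻⁸ × (391)⁴)] = 3.41×10¹⁰ m = 0.228 AU.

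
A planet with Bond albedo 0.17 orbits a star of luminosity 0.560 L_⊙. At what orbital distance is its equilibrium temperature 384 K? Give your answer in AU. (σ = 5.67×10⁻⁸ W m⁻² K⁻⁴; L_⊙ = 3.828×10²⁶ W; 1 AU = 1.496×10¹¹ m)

L = 0.560 × 3.828×10²⁶ = 2.14×10²⁶ W.
From T_eq⁴ = L(1−A)/(16πσd²): d = √[L(1−A)/(16πσT_eq⁴)].
d = √[2.14×10²⁶ × 0.83 / (16π × 5.67×10⁻⁸ × (384)⁴)] = 5.36×10¹⁰ m = 0.358 AU.

d ≈ 0.358 AU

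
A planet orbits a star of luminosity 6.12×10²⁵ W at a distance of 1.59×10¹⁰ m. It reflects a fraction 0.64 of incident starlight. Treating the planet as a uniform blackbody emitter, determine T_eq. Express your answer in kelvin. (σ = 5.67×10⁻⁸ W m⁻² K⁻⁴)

Flux: S = L/(4πd²) = 6.12×10²⁵/(4π×(1.59×10¹⁰)²) = 1.93×10⁴ W m⁻².
Energy balance: absorbed = emitted ⇒ πR²·S(1−A) = 4πR²·σT_eq⁴, so T_eq⁴ = S(1−A)/(4σ).
T_eq = [1.93×10⁴ × 0.36 / (4 × 5.67×10⁻⁸)]^(1/4) = (3.06×10¹⁰)^(1/4) = 418 K.

T_eq ≈ 418 K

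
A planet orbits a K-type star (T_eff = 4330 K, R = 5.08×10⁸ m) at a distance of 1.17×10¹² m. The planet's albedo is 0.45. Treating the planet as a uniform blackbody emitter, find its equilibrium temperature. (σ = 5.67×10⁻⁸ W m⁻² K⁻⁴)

T_eq ≈ 54.9 K

L = 4πR_⋆²σT_⋆⁴ = 4π(5.08×10⁸)² × 5.67×10⁻⁸ × (4330)⁴ = 6.46×10²⁵ W.
S = L/(4πd²) = 3.76 W m⁻².
Energy balance: absorbed = emitted ⇒ πR²·S(1−A) = 4πR²·σT_eq⁴, so T_eq⁴ = S(1−A)/(4σ).
T_eq = [3.76 × 0.55 / (4 × 5.67×10⁻⁸)]^(1/4) = (9.11×10⁶)^(1/4) = 54.9 K.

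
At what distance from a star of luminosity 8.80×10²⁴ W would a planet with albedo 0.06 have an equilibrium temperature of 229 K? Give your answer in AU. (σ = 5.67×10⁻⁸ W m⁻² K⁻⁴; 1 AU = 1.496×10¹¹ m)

d ≈ 0.217 AU

From T_eq⁴ = L(1−A)/(16πσd²): d = √[L(1−A)/(16πσT_eq⁴)].
d = √[8.80×10²⁴ × 0.94 / (16π × 5.67×10⁻⁸ × (229)⁴)] = 3.25×10¹⁰ m = 0.217 AU.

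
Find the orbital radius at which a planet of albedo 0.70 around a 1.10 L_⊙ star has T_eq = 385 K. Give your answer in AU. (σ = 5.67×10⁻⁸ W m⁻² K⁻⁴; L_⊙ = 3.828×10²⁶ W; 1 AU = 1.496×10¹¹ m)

L = 1.10 × 3.828×10²⁶ = 4.21×10²⁶ W.
From T_eq⁴ = L(1−A)/(16πσd²): d = √[L(1−A)/(16πσT_eq⁴)].
d = √[4.21×10²⁶ × 0.30 / (16π × 5.67×10⁻⁸ × (385)⁴)] = 4.49×10¹⁰ m = 0.300 AU.

d ≈ 0.300 AU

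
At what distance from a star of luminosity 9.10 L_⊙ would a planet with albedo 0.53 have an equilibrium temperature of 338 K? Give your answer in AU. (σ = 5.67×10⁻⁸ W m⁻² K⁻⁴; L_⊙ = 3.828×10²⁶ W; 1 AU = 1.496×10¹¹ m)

d ≈ 1.40 AU

L = 9.10 × 3.828×10²⁶ = 3.48×10²⁷ W.
From T_eq⁴ = L(1−A)/(16πσd²): d = √[L(1−A)/(16πσT_eq⁴)].
d = √[3.48×10²⁷ × 0.47 / (16π × 5.67×10⁻⁸ × (338)⁴)] = 2.10×10¹¹ m = 1.40 AU.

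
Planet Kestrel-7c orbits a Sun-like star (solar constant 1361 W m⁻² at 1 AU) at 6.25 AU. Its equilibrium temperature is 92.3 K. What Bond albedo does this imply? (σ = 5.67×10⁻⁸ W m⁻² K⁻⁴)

A ≈ 0.53

Flux at 6.25 AU: S = 1361/6.25² = 34.8 W m⁻².
From T_eq⁴ = S(1−A)/(4σ): 1−A = 4σT_eq⁴/S.
1−A = 4 × 5.67×10⁻⁸ × (92.3)⁴ / 34.8 = 0.472.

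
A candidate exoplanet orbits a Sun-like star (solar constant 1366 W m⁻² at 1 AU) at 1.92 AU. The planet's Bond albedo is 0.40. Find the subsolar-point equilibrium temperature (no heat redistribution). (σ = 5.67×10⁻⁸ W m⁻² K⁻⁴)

Flux at 1.92 AU: S = 1366/1.92² = 371 W m⁻².
At the subsolar point the surface absorbs S(1−A) and emits σT⁴ per unit area — no factor of 4, since only the local patch is in balance.
T = [371 × 0.60 / 5.67×10⁻⁸]^(1/4) = (3.92×10⁹)^(1/4) = 250 K.

T_ss ≈ 250 K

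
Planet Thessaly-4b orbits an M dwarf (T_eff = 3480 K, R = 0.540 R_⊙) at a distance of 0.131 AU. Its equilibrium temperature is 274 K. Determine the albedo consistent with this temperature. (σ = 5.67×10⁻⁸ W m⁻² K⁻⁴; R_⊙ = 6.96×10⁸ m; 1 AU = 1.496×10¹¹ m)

R_⋆ = 0.540 × 6.96×10⁸ = 3.76×10⁸ m.
d = 0.131 AU = 1.96×10¹⁰ m.
L = 4πR_⋆²σT_⋆⁴ = 4π(3.76×10⁸)² × 5.67×10⁻⁸ × (3480)⁴ = 1.48×10²⁵ W.
S = L/(4πd²) = 3060 W m⁻².
From T_eq⁴ = S(1−A)/(4σ): 1−A = 4σT_eq⁴/S.
1−A = 4 × 5.67×10⁻⁸ × (274)⁴ / 3060 = 0.418.

A ≈ 0.58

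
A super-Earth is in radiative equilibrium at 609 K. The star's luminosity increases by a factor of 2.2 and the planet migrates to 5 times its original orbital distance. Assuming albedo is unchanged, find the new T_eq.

T_eq ∝ L^(1/4) · d^(−1/2).
T′ = 609 × 2.2^(1/4) / 5^(1/2) = 332 K.

T_eq ≈ 332 K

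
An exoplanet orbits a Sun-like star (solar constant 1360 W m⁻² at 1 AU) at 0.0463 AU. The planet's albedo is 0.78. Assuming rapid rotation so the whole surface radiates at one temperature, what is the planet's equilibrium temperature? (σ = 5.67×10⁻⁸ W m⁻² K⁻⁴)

Flux at 0.0463 AU: S = 1360/0.0463² = 6.34×10⁵ W m⁻².
Energy balance: absorbed = emitted ⇒ πR²·S(1−A) = 4πR²·σT_eq⁴, so T_eq⁴ = S(1−A)/(4σ).
T_eq = [6.34×10⁵ × 0.22 / (4 × 5.67×10⁻⁸)]^(1/4) = (6.15×10¹¹)^(1/4) = 886 K.

T_eq ≈ 886 K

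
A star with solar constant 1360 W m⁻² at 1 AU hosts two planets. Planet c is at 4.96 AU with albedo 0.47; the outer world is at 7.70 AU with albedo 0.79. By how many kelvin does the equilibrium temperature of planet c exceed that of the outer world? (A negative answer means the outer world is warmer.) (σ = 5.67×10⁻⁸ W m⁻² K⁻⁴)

T_eq = [S₀(1−A)/(4σd²)]^(1/4), so T ∝ (1−A)^(1/4) / √d.
T₁ = [1360×0.53/(4×5.67×10⁻⁸×4.96²)]^(1/4) = 106.61 K.
T₂ = [1360×0.21/(4×5.67×10⁻⁸×7.70²)]^(1/4) = 67.89 K.

ΔT ≈ 38.7 K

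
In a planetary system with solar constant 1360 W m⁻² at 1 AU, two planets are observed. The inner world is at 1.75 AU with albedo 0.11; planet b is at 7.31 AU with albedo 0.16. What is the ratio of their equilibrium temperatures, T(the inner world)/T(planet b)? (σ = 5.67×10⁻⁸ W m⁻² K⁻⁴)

T_eq = [S₀(1−A)/(4σd²)]^(1/4), so T ∝ (1−A)^(1/4) / √d.
T₁ = [1360×0.89/(4×5.67×10⁻⁸×1.75²)]^(1/4) = 204.32 K.
T₂ = [1360×0.84/(4×5.67×10⁻⁸×7.31²)]^(1/4) = 98.53 K.

T₁/T₂ ≈ 2.074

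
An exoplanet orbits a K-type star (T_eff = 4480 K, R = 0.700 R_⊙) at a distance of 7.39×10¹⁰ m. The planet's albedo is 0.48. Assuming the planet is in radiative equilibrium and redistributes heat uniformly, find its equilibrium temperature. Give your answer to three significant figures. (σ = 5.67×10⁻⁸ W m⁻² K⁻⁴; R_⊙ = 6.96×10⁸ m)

T_eq ≈ 218 K

R_⋆ = 0.700 × 6.96×10⁸ = 4.87×10⁸ m.
L = 4πR_⋆²σT_⋆⁴ = 4π(4.87×10⁸)² × 5.67×10⁻⁸ × (4480)⁴ = 6.81×10²⁵ W.
S = L/(4πd²) = 993 W m⁻².
Energy balance: absorbed = emitted ⇒ πR²·S(1−A) = 4πR²·σT_eq⁴, so T_eq⁴ = S(1−A)/(4σ).
T_eq = [993 × 0.52 / (4 × 5.67×10⁻⁸)]^(1/4) = (2.28×10⁹)^(1/4) = 218 K.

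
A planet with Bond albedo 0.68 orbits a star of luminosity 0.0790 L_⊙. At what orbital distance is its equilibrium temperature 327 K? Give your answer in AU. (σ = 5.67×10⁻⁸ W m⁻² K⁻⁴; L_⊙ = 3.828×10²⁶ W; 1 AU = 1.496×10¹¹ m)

L = 0.0790 × 3.828×10²⁶ = 3.02×10²⁵ W.
From T_eq⁴ = L(1−A)/(16πσd²): d = √[L(1−A)/(16πσT_eq⁴)].
d = √[3.02×10²⁵ × 0.32 / (16π × 5.67×10⁻⁸ × (327)⁴)] = 1.72×10¹⁰ m = 0.115 AU.

d ≈ 0.115 AU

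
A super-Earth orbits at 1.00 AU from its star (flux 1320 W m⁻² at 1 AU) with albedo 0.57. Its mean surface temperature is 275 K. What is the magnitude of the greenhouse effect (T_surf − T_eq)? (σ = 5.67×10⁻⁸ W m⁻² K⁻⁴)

S = 1320/1.00² = 1320 W m⁻².
T_eq = [S(1−A)/(4σ)]^(1/4) = [1320×0.43/(4×5.67×10⁻⁸)]^(1/4) = 223.7 K.
ΔT = T_surf − T_eq = 275 − 223.7.

ΔT ≈ 51.3 K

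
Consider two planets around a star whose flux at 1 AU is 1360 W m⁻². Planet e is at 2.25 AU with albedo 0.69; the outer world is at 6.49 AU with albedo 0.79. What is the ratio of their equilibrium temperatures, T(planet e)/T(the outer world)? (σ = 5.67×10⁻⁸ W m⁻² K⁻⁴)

T₁/T₂ ≈ 1.872

T_eq = [S₀(1−A)/(4σd²)]^(1/4), so T ∝ (1−A)^(1/4) / √d.
T₁ = [1360×0.31/(4×5.67×10⁻⁸×2.25²)]^(1/4) = 138.43 K.
T₂ = [1360×0.21/(4×5.67×10⁻⁸×6.49²)]^(1/4) = 73.94 K.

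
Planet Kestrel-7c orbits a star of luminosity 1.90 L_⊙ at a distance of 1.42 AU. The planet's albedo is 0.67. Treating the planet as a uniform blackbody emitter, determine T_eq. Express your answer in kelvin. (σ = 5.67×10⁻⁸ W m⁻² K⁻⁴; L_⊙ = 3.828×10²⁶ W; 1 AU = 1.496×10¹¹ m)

T_eq ≈ 208 K

d = 1.42 AU = 2.12×10¹¹ m.
L = 1.90 × 3.828×10²⁶ = 7.27×10²⁶ W.
Flux: S = L/(4πd²) = 7.27×10²⁶/(4π×(2.12×10¹¹)²) = 1280 W m⁻².
Energy balance: absorbed = emitted ⇒ πR²·S(1−A) = 4πR²·σT_eq⁴, so T_eq⁴ = S(1−A)/(4σ).
T_eq = [1280 × 0.33 / (4 × 5.67×10⁻⁸)]^(1/4) = (1.87×10⁹)^(1/4) = 208 K.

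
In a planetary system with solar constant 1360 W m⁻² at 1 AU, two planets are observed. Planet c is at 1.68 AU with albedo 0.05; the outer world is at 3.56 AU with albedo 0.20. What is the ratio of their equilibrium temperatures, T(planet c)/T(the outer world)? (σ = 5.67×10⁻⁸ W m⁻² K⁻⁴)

T_eq = [S₀(1−A)/(4σd²)]^(1/4), so T ∝ (1−A)^(1/4) / √d.
T₁ = [1360×0.95/(4×5.67×10⁻⁸×1.68²)]^(1/4) = 211.96 K.
T₂ = [1360×0.80/(4×5.67×10⁻⁸×3.56²)]^(1/4) = 139.48 K.

T₁/T₂ ≈ 1.520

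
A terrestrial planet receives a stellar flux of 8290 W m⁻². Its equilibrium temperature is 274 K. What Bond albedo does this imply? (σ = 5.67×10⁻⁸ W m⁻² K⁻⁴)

A ≈ 0.85

From T_eq⁴ = S(1−A)/(4σ): 1−A = 4σT_eq⁴/S.
1−A = 4 × 5.67×10⁻⁸ × (274)⁴ / 8290 = 0.154.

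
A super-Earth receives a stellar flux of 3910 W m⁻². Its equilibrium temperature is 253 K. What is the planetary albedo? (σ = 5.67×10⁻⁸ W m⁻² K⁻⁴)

A ≈ 0.76

From T_eq⁴ = S(1−A)/(4σ): 1−A = 4σT_eq⁴/S.
1−A = 4 × 5.67×10⁻⁸ × (253)⁴ / 3910 = 0.238.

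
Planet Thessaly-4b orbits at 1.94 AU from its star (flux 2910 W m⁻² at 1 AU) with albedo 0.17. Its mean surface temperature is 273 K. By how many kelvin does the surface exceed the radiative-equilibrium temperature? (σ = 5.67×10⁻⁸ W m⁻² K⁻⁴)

ΔT ≈ 42.4 K

S = 2910/1.94² = 773.2 W m⁻².
T_eq = [S(1−A)/(4σ)]^(1/4) = [773.2×0.83/(4×5.67×10⁻⁸)]^(1/4) = 230.6 K.
ΔT = T_surf − T_eq = 273 − 230.6.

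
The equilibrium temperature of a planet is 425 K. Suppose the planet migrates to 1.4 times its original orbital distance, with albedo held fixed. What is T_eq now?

T_eq ∝ L^(1/4) · d^(−1/2).
T′ = 425 / 1.4^(1/2) = 359 K.

T_eq ≈ 359 K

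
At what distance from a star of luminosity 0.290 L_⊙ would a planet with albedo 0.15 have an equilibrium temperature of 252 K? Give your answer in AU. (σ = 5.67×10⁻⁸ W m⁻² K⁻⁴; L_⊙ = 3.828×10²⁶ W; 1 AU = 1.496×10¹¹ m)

L = 0.290 × 3.828×10²⁶ = 1.11×10²⁶ W.
From T_eq⁴ = L(1−A)/(16πσd²): d = √[L(1−A)/(16πσT_eq⁴)].
d = √[1.11×10²⁶ × 0.85 / (16π × 5.67×10⁻⁸ × (252)⁴)] = 9.06×10¹⁰ m = 0.606 AU.

d ≈ 0.606 AU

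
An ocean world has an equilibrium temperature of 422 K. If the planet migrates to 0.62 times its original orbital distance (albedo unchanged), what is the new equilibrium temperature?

T_eq ≈ 536 K

T_eq ∝ L^(1/4) · d^(−1/2).
T′ = 422 / 0.62^(1/2) = 536 K.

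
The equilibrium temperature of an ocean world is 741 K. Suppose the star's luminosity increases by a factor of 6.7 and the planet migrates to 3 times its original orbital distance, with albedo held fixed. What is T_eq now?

T_eq ∝ L^(1/4) · d^(−1/2).
T′ = 741 × 6.7^(1/4) / 3^(1/2) = 688 K.

T_eq ≈ 688 K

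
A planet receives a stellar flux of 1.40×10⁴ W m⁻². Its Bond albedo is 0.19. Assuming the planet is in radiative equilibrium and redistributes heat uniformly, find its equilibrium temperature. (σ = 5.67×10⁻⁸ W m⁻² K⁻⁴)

Energy balance: absorbed = emitted ⇒ πR²·S(1−A) = 4πR²·σT_eq⁴, so T_eq⁴ = S(1−A)/(4σ).
T_eq = [1.40×10⁴ × 0.81 / (4 × 5.67×10⁻⁸)]^(1/4) = (5.00×10¹⁰)^(1/4) = 473 K.

T_eq ≈ 473 K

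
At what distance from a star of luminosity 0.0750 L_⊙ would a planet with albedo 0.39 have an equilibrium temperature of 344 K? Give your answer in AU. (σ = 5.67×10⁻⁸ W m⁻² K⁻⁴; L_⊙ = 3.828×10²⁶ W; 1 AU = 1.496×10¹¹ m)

d ≈ 0.140 AU

L = 0.0750 × 3.828×10²⁶ = 2.87×10²⁵ W.
From T_eq⁴ = L(1−A)/(16πσd²): d = √[L(1−A)/(16πσT_eq⁴)].
d = √[2.87×10²⁵ × 0.61 / (16π × 5.67×10⁻⁸ × (344)⁴)] = 2.09×10¹⁰ m = 0.140 AU.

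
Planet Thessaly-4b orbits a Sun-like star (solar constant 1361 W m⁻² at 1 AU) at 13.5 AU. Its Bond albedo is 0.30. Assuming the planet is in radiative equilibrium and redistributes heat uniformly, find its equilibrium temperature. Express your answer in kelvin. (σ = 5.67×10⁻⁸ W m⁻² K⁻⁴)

Flux at 13.5 AU: S = 1361/13.5² = 7.47 W m⁻².
Energy balance: absorbed = emitted ⇒ πR²·S(1−A) = 4πR²·σT_eq⁴, so T_eq⁴ = S(1−A)/(4σ).
T_eq = [7.47 × 0.70 / (4 × 5.67×10⁻⁸)]^(1/4) = (2.30×10⁷)^(1/4) = 69.3 K.

T_eq ≈ 69.3 K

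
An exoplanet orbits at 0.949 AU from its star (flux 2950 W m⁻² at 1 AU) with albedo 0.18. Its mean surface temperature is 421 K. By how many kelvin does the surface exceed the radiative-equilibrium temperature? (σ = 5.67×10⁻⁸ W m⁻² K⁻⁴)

S = 2950/0.949² = 3276 W m⁻².
T_eq = [S(1−A)/(4σ)]^(1/4) = [3276×0.82/(4×5.67×10⁻⁸)]^(1/4) = 329.9 K.
ΔT = T_surf − T_eq = 421 − 329.9.

ΔT ≈ 91.1 K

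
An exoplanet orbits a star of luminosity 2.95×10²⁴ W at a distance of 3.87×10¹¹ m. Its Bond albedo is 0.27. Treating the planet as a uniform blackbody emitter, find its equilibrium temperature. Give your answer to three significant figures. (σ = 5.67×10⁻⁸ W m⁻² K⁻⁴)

Flux: S = L/(4πd²) = 2.95×10²⁴/(4π×(3.87×10¹¹)²) = 1.57 W m⁻².
Energy balance: absorbed = emitted ⇒ πR²·S(1−A) = 4πR²·σT_eq⁴, so T_eq⁴ = S(1−A)/(4σ).
T_eq = [1.57 × 0.73 / (4 × 5.67×10⁻⁸)]^(1/4) = (5.05×10⁶)^(1/4) = 47.4 K.

T_eq ≈ 47.4 K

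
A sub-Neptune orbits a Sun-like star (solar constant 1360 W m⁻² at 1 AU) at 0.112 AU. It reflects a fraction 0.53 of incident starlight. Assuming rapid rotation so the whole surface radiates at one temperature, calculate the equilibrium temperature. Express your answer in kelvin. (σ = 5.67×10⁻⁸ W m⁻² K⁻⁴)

T_eq ≈ 688 K

Flux at 0.112 AU: S = 1360/0.112² = 1.08×10⁵ W m⁻².
Energy balance: absorbed = emitted ⇒ πR²·S(1−A) = 4πR²·σT_eq⁴, so T_eq⁴ = S(1−A)/(4σ).
T_eq = [1.08×10⁵ × 0.47 / (4 × 5.67×10⁻⁸)]^(1/4) = (2.25×10¹¹)^(1/4) = 688 K.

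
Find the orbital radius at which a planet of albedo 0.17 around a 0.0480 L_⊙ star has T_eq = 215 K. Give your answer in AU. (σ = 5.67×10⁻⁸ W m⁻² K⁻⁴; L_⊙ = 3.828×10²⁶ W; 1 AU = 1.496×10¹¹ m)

d ≈ 0.335 AU

L = 0.0480 × 3.828×10²⁶ = 1.84×10²⁵ W.
From T_eq⁴ = L(1−A)/(16πσd²): d = √[L(1−A)/(16πσT_eq⁴)].
d = √[1.84×10²⁵ × 0.83 / (16π × 5.67×10⁻⁸ × (215)⁴)] = 5.00×10¹⁰ m = 0.335 AU.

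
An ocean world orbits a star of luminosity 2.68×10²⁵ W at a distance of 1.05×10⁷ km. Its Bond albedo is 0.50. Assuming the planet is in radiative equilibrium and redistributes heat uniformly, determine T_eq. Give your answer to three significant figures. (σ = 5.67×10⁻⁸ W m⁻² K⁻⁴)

T_eq ≈ 454 K

d = 1.05×10⁷ km = 1.05×10¹⁰ m.
Flux: S = L/(4πd²) = 2.68×10²⁵/(4π×(1.05×10¹⁰)²) = 1.93×10⁴ W m⁻².
Energy balance: absorbed = emitted ⇒ πR²·S(1−A) = 4πR²·σT_eq⁴, so T_eq⁴ = S(1−A)/(4σ).
T_eq = [1.93×10⁴ × 0.50 / (4 × 5.67×10⁻⁸)]^(1/4) = (4.26×10¹⁰)^(1/4) = 454 K.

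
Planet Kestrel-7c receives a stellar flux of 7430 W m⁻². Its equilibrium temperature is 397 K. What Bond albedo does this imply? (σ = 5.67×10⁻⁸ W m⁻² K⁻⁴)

From T_eq⁴ = S(1−A)/(4σ): 1−A = 4σT_eq⁴/S.
1−A = 4 × 5.67×10⁻⁸ × (397)⁴ / 7430 = 0.758.

A ≈ 0.24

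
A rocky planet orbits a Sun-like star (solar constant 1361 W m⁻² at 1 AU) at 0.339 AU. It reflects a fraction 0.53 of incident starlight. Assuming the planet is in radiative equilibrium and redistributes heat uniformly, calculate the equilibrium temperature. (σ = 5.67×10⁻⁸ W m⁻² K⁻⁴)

Flux at 0.339 AU: S = 1361/0.339² = 1.18×10⁴ W m⁻².
Energy balance: absorbed = emitted ⇒ πR²·S(1−A) = 4πR²·σT_eq⁴, so T_eq⁴ = S(1−A)/(4σ).
T_eq = [1.18×10⁴ × 0.47 / (4 × 5.67×10⁻⁸)]^(1/4) = (2.45×10¹⁰)^(1/4) = 396 K.

T_eq ≈ 396 K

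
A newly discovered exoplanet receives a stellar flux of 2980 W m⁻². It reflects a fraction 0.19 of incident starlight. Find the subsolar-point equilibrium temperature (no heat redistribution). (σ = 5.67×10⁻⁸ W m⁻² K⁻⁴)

T_ss ≈ 454 K

At the subsolar point the surface absorbs S(1−A) and emits σT⁴ per unit area — no factor of 4, since only the local patch is in balance.
T = [2980 × 0.81 / 5.67×10⁻⁸]^(1/4) = (4.26×10¹⁰)^(1/4) = 454 K.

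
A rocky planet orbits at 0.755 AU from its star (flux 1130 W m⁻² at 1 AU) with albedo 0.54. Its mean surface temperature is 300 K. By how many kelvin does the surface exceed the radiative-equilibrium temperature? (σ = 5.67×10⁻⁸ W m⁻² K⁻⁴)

ΔT ≈ 48.2 K

S = 1130/0.755² = 1982 W m⁻².
T_eq = [S(1−A)/(4σ)]^(1/4) = [1982×0.46/(4×5.67×10⁻⁸)]^(1/4) = 251.8 K.
ΔT = T_surf − T_eq = 300 − 251.8.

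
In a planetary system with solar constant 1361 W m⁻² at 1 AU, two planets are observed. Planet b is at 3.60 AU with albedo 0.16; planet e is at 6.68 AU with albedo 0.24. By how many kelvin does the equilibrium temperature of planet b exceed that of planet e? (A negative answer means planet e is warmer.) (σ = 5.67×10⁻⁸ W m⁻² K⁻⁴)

T_eq = [S₀(1−A)/(4σd²)]^(1/4), so T ∝ (1−A)^(1/4) / √d.
T₁ = [1361×0.84/(4×5.67×10⁻⁸×3.60²)]^(1/4) = 140.43 K.
T₂ = [1361×0.76/(4×5.67×10⁻⁸×6.68²)]^(1/4) = 100.55 K.

ΔT ≈ 39.9 K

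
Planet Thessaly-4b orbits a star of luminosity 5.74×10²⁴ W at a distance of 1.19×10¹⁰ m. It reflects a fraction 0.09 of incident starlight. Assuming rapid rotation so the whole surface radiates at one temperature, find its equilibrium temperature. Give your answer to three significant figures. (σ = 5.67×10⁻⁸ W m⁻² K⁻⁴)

Flux: S = L/(4πd²) = 5.74×10²⁴/(4π×(1.19×10¹⁰)²) = 3230 W m⁻².
Energy balance: absorbed = emitted ⇒ πR²·S(1−A) = 4πR²·σT_eq⁴, so T_eq⁴ = S(1−A)/(4σ).
T_eq = [3230 × 0.91 / (4 × 5.67×10⁻⁸)]^(1/4) = (1.29×10¹⁰)^(1/4) = 337 K.

T_eq ≈ 337 K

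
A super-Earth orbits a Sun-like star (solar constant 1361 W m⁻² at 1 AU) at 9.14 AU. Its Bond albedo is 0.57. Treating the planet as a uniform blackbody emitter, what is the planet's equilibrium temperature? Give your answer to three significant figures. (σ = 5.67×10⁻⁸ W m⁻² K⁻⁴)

Flux at 9.14 AU: S = 1361/9.14² = 16.3 W m⁻².
Energy balance: absorbed = emitted ⇒ πR²·S(1−A) = 4πR²·σT_eq⁴, so T_eq⁴ = S(1−A)/(4σ).
T_eq = [16.3 × 0.43 / (4 × 5.67×10⁻⁸)]^(1/4) = (3.09×10⁷)^(1/4) = 74.6 K.

T_eq ≈ 74.6 K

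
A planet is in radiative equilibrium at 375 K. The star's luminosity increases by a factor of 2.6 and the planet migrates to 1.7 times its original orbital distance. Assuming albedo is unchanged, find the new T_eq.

T_eq ∝ L^(1/4) · d^(−1/2).
T′ = 375 × 2.6^(1/4) / 1.7^(1/2) = 365 K.

T_eq ≈ 365 K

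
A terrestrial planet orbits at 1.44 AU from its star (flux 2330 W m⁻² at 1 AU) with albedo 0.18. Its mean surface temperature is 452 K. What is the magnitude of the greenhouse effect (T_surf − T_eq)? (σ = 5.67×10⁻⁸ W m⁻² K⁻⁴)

S = 2330/1.44² = 1124 W m⁻².
T_eq = [S(1−A)/(4σ)]^(1/4) = [1124×0.82/(4×5.67×10⁻⁸)]^(1/4) = 252.5 K.
ΔT = T_surf − T_eq = 452 − 252.5.

ΔT ≈ 199.5 K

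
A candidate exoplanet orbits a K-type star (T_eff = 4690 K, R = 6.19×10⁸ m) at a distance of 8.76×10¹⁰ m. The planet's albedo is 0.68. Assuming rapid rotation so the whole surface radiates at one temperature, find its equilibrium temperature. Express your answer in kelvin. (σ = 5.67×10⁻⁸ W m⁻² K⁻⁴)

T_eq ≈ 210 K

L = 4πR_⋆²σT_⋆⁴ = 4π(6.19×10⁸)² × 5.67×10⁻⁸ × (4690)⁴ = 1.32×10²⁶ W.
S = L/(4πd²) = 1370 W m⁻².
Energy balance: absorbed = emitted ⇒ πR²·S(1−A) = 4πR²·σT_eq⁴, so T_eq⁴ = S(1−A)/(4σ).
T_eq = [1370 × 0.32 / (4 × 5.67×10⁻⁸)]^(1/4) = (1.93×10⁹)^(1/4) = 210 K.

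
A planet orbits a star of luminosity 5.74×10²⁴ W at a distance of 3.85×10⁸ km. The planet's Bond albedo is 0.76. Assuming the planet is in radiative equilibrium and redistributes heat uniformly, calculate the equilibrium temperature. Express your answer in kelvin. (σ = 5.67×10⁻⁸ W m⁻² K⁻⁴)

d = 3.85×10⁸ km = 3.85×10¹¹ m.
Flux: S = L/(4πd²) = 5.74×10²⁴/(4π×(3.85×10¹¹)²) = 3.08 W m⁻².
Energy balance: absorbed = emitted ⇒ πR²·S(1−A) = 4πR²·σT_eq⁴, so T_eq⁴ = S(1−A)/(4σ).
T_eq = [3.08 × 0.24 / (4 × 5.67×10⁻⁸)]^(1/4) = (3.26×10⁶)^(1/4) = 42.5 K.

T_eq ≈ 42.5 K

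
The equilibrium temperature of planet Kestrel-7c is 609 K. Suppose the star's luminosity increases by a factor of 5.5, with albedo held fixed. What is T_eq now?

T_eq ≈ 933 K

T_eq ∝ L^(1/4) · d^(−1/2).
T′ = 609 × 5.5^(1/4) = 933 K.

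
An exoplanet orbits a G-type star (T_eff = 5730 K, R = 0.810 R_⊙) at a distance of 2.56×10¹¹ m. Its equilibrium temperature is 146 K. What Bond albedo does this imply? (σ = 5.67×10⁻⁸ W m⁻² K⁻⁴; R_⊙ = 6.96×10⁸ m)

A ≈ 0.65

R_⋆ = 0.810 × 6.96×10⁸ = 5.64×10⁸ m.
L = 4πR_⋆²σT_⋆⁴ = 4π(5.64×10⁸)² × 5.67×10⁻⁸ × (5730)⁴ = 2.44×10²⁶ W.
S = L/(4πd²) = 296 W m⁻².
From T_eq⁴ = S(1−A)/(4σ): 1−A = 4σT_eq⁴/S.
1−A = 4 × 5.67×10⁻⁸ × (146)⁴ / 296 = 0.348.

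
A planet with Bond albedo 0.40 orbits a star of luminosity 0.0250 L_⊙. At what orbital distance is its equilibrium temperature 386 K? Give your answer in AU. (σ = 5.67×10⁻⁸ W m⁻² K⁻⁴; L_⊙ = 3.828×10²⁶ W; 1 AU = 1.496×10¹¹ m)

d ≈ 0.0637 AU

L = 0.0250 × 3.828×10²⁶ = 9.57×10²⁴ W.
From T_eq⁴ = L(1−A)/(16πσd²): d = √[L(1−A)/(16πσT_eq⁴)].
d = √[9.57×10²⁴ × 0.60 / (16π × 5.67×10⁻⁸ × (386)⁴)] = 9.53×10⁹ m = 0.0637 AU.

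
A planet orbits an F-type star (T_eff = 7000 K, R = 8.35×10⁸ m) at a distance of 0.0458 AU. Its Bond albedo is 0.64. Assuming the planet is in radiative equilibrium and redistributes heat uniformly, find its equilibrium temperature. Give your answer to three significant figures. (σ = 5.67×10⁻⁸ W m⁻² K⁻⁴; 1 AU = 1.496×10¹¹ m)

d = 0.0458 AU = 6.85×10⁹ m.
L = 4πR_⋆²σT_⋆⁴ = 4π(8.35×10⁸)² × 5.67×10⁻⁸ × (7000)⁴ = 1.19×10²⁷ W.
S = L/(4πd²) = 2.02×10⁶ W m⁻².
Energy balance: absorbed = emitted ⇒ πR²·S(1−A) = 4πR²·σT_eq⁴, so T_eq⁴ = S(1−A)/(4σ).
T_eq = [2.02×10⁶ × 0.36 / (4 × 5.67×10⁻⁸)]^(1/4) = (3.21×10¹²)^(1/4) = 1340 K.

T_eq ≈ 1340 K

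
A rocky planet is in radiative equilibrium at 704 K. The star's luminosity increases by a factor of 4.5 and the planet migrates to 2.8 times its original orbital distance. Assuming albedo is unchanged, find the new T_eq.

T_eq ∝ L^(1/4) · d^(−1/2).
T′ = 704 × 4.5^(1/4) / 2.8^(1/2) = 613 K.

T_eq ≈ 613 K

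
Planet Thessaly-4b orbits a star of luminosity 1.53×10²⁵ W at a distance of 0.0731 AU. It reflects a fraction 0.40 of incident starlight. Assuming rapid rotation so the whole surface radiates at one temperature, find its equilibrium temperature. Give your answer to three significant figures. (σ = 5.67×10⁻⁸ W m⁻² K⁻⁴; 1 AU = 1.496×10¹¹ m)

d = 0.0731 AU = 1.09×10¹⁰ m.
Flux: S = L/(4πd²) = 1.53×10²⁵/(4π×(1.09×10¹⁰)²) = 1.02×10⁴ W m⁻².
Energy balance: absorbed = emitted ⇒ πR²·S(1−A) = 4πR²·σT_eq⁴, so T_eq⁴ = S(1−A)/(4σ).
T_eq = [1.02×10⁴ × 0.60 / (4 × 5.67×10⁻⁸)]^(1/4) = (2.69×10¹⁰)^(1/4) = 405 K.

T_eq ≈ 405 K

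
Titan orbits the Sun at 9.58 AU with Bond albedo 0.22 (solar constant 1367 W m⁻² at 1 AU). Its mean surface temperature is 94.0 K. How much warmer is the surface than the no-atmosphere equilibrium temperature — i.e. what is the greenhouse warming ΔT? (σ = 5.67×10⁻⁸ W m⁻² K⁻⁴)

S = 1367/9.58² = 14.89 W m⁻².
T_eq = [S(1−A)/(4σ)]^(1/4) = [14.89×0.78/(4×5.67×10⁻⁸)]^(1/4) = 84.6 K.
ΔT = T_surf − T_eq = 94 − 84.6.

ΔT ≈ 9.4 K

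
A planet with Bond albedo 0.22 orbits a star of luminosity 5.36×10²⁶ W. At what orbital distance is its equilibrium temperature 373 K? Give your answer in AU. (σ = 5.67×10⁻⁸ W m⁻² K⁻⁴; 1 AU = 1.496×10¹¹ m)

d ≈ 0.582 AU

From T_eq⁴ = L(1−A)/(16πσd²): d = √[L(1−A)/(16πσT_eq⁴)].
d = √[5.36×10²⁶ × 0.78 / (16π × 5.67×10⁻⁸ × (373)⁴)] = 8.71×10¹⁰ m = 0.582 AU.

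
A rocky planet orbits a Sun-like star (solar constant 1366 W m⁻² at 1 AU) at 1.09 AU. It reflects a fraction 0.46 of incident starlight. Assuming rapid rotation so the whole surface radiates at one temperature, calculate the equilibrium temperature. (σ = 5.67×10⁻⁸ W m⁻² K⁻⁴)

T_eq ≈ 229 K

Flux at 1.09 AU: S = 1366/1.09² = 1150 W m⁻².
Energy balance: absorbed = emitted ⇒ πR²·S(1−A) = 4πR²·σT_eq⁴, so T_eq⁴ = S(1−A)/(4σ).
T_eq = [1150 × 0.54 / (4 × 5.67×10⁻⁸)]^(1/4) = (2.74×10⁹)^(1/4) = 229 K.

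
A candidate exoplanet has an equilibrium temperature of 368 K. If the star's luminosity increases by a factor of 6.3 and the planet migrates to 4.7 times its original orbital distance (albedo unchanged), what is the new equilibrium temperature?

T_eq ∝ L^(1/4) · d^(−1/2).
T′ = 368 × 6.3^(1/4) / 4.7^(1/2) = 269 K.

T_eq ≈ 269 K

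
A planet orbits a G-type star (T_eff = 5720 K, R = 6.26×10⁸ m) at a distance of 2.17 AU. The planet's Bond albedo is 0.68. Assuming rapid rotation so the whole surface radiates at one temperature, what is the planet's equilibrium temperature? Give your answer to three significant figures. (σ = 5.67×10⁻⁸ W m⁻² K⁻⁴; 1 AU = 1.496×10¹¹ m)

T_eq ≈ 134 K

d = 2.17 AU = 3.25×10¹¹ m.
L = 4πR_⋆²σT_⋆⁴ = 4π(6.26×10⁸)² × 5.67×10⁻⁸ × (5720)⁴ = 2.99×10²⁶ W.
S = L/(4πd²) = 226 W m⁻².
Energy balance: absorbed = emitted ⇒ πR²·S(1−A) = 4πR²·σT_eq⁴, so T_eq⁴ = S(1−A)/(4σ).
T_eq = [226 × 0.32 / (4 × 5.67×10⁻⁸)]^(1/4) = (3.18×10⁸)^(1/4) = 134 K.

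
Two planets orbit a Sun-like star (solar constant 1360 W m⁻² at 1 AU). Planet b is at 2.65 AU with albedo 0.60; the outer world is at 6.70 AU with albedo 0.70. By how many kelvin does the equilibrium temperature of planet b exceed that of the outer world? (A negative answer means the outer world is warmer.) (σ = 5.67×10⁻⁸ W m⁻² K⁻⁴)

ΔT ≈ 56.4 K

T_eq = [S₀(1−A)/(4σd²)]^(1/4), so T ∝ (1−A)^(1/4) / √d.
T₁ = [1360×0.40/(4×5.67×10⁻⁸×2.65²)]^(1/4) = 135.95 K.
T₂ = [1360×0.30/(4×5.67×10⁻⁸×6.70²)]^(1/4) = 79.56 K.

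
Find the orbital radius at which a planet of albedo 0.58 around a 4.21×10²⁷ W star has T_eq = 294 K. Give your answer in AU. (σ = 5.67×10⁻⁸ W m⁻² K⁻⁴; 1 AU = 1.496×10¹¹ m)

d ≈ 1.93 AU

From T_eq⁴ = L(1−A)/(16πσd²): d = √[L(1−A)/(16πσT_eq⁴)].
d = √[4.21×10²⁷ × 0.42 / (16π × 5.67×10⁻⁸ × (294)⁴)] = 2.88×10¹¹ m = 1.93 AU.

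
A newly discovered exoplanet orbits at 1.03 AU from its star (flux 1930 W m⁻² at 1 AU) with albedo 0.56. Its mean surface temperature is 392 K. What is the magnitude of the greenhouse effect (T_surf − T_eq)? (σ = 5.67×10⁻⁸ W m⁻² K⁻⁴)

ΔT ≈ 148.3 K

S = 1930/1.03² = 1819 W m⁻².
T_eq = [S(1−A)/(4σ)]^(1/4) = [1819×0.44/(4×5.67×10⁻⁸)]^(1/4) = 243.7 K.
ΔT = T_surf − T_eq = 392 − 243.7.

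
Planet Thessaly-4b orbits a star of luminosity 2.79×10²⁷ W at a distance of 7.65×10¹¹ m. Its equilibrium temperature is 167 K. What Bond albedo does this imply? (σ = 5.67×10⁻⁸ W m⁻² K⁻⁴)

A ≈ 0.54

Flux: S = L/(4πd²) = 2.79×10²⁷/(4π×(7.65×10¹¹)²) = 379 W m⁻².
From T_eq⁴ = S(1−A)/(4σ): 1−A = 4σT_eq⁴/S.
1−A = 4 × 5.67×10⁻⁸ × (167)⁴ / 379 = 0.465.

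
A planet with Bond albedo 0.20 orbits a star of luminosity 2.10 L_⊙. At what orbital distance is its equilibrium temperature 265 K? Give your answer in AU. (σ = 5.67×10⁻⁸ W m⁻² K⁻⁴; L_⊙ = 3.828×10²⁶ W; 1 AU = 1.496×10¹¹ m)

d ≈ 1.43 AU

L = 2.10 × 3.828×10²⁶ = 8.04×10²⁶ W.
From T_eq⁴ = L(1−A)/(16πσd²): d = √[L(1−A)/(16πσT_eq⁴)].
d = √[8.04×10²⁶ × 0.80 / (16π × 5.67×10⁻⁸ × (265)⁴)] = 2.14×10¹¹ m = 1.43 AU.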